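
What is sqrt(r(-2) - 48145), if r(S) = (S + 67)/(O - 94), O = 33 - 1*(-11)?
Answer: I*sqrt(4814630)/10 ≈ 219.42*I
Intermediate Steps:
O = 44 (O = 33 + 11 = 44)
r(S) = -67/50 - S/50 (r(S) = (S + 67)/(44 - 94) = (67 + S)/(-50) = (67 + S)*(-1/50) = -67/50 - S/50)
sqrt(r(-2) - 48145) = sqrt((-67/50 - 1/50*(-2)) - 48145) = sqrt((-67/50 + 1/25) - 48145) = sqrt(-13/10 - 48145) = sqrt(-481463/10) = I*sqrt(4814630)/10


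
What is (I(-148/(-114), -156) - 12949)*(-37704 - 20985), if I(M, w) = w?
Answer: 769119345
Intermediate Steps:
(I(-148/(-114), -156) - 12949)*(-37704 - 20985) = (-156 - 12949)*(-37704 - 20985) = -13105*(-58689) = 769119345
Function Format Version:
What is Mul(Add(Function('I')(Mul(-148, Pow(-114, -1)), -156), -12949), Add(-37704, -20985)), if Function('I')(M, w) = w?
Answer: 769119345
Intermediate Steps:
Mul(Add(Function('I')(Mul(-148, Pow(-114, -1)), -156), -12949), Add(-37704, -20985)) = Mul(Add(-156, -12949), Add(-37704, -20985)) = Mul(-13105, -58689) = 769119345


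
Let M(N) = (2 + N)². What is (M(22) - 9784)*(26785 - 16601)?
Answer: -93774272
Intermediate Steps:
(M(22) - 9784)*(26785 - 16601) = ((2 + 22)² - 9784)*(26785 - 16601) = (24² - 9784)*10184 = (576 - 9784)*10184 = -9208*10184 = -93774272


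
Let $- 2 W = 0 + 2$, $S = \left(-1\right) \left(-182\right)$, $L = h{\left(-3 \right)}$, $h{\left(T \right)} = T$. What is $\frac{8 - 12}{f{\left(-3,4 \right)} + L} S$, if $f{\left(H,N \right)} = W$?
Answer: $182$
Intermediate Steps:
$L = -3$
$S = 182$
$W = -1$ ($W = - \frac{0 + 2}{2} = \left(- \frac{1}{2}\right) 2 = -1$)
$f{\left(H,N \right)} = -1$
$\frac{8 - 12}{f{\left(-3,4 \right)} + L} S = \frac{8 - 12}{-1 - 3} \cdot 182 = - \frac{4}{-4} \cdot 182 = \left(-4\right) \left(- \frac{1}{4}\right) 182 = 1 \cdot 182 = 182$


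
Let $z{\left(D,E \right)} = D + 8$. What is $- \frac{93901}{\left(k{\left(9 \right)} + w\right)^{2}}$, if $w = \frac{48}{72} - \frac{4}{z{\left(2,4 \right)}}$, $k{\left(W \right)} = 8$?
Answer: $- \frac{21127725}{15376} \approx -1374.1$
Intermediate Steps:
$z{\left(D,E \right)} = 8 + D$
$w = \frac{4}{15}$ ($w = \frac{48}{72} - \frac{4}{8 + 2} = 48 \cdot \frac{1}{72} - \frac{4}{10} = \frac{2}{3} - \frac{2}{5} = \frac{4}{15} \approx 0.26667$)
$- \frac{93901}{\left(k{\left(9 \right)} + w\right)^{2}} = - \frac{93901}{\left(8 + \frac{4}{15}\right)^{2}} = - \frac{93901}{\left(\frac{124}{15}\right)^{2}} = - \frac{93901}{\frac{15376}{225}} = \left(-93901\right) \frac{225}{15376} = - \frac{21127725}{15376}$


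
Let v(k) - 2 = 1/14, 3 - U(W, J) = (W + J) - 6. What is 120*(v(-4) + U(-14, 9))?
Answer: 13500/7 ≈ 1928.6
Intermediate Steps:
U(W, J) = 9 - J - W (U(W, J) = 3 - ((W + J) - 6) = 3 - ((J + W) - 6) = 3 - (-6 + J + W) = 3 + (6 - J - W) = 9 - J - W)
v(k) = 29/14 (v(k) = 2 + 1/14 = 29/14)
120*(v(-4) + U(-14, 9)) = 120*(29/14 + (9 - 1*9 - 1*(-14))) = 120*(29/14 + (9 - 9 + 14)) = 120*(29/14 + 14) = 120*(225/14) = 13500/7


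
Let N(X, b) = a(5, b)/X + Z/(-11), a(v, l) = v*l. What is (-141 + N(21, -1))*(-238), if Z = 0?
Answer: 100844/3 ≈ 33615.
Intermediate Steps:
a(v, l) = l*v
N(X, b) = 5*b/X (N(X, b) = (b*5)/X + 0/(-11) = (5*b)/X + 0*(-1/11) = 5*b/X + 0 = 5*b/X)
(-141 + N(21, -1))*(-238) = (-141 + 5*(-1)/21)*(-238) = (-141 + 5*(-1)*(1/21))*(-238) = (-141 - 5/21)*(-238) = -2966/21*(-238) = 100844/3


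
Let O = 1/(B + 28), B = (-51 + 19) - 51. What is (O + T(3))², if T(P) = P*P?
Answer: 244036/3025 ≈ 80.673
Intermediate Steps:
T(P) = P²
B = -83 (B = -32 - 51 = -83)
O = -1/55 (O = 1/(-83 + 28) = 1/(-55) = -1/55 ≈ -0.018182)
(O + T(3))² = (-1/55 + 3²)² = (-1/55 + 9)² = (494/55)² = 244036/3025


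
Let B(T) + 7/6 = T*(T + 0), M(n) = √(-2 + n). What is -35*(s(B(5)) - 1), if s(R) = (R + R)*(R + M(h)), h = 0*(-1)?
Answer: -715085/18 - 5005*I*√2/3 ≈ -39727.0 - 2359.4*I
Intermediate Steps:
h = 0
B(T) = -7/6 + T² (B(T) = -7/6 + T*(T + 0) = -7/6 + T*T = -7/6 + T²)
s(R) = 2*R*(R + I*√2) (s(R) = (R + R)*(R + √(-2 + 0)) = (2*R)*(R + √(-2)) = (2*R)*(R + I*√2) = 2*R*(R + I*√2))
-35*(s(B(5)) - 1) = -35*(2*(-7/6 + 5²)*((-7/6 + 5²) + I*√2) - 1) = -35*(2*(-7/6 + 25)*((-7/6 + 25) + I*√2) - 1) = -35*(2*(143/6)*(143/6 + I*√2) - 1) = -35*((20449/18 + 143*I*√2/3) - 1) = -35*(20431/18 + 143*I*√2/3) = -715085/18 - 5005*I*√2/3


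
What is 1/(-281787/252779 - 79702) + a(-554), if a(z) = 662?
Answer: 13337494900211/20147273645 ≈ 662.00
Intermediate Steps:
1/(-281787/252779 - 79702) + a(-554) = 1/(-281787/252779 - 79702) + 662 = 1/(-20147273645/252779) + 662 = -252779/20147273645 + 662 = 13337494900211/20147273645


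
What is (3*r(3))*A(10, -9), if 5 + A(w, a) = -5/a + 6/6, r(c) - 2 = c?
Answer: -155/3 ≈ -51.667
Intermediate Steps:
r(c) = 2 + c
A(w, a) = -4 - 5/a (A(w, a) = -5 + (-5/a + 6/6) = -5 + (-5/a + 6*(1/6)) = -5 + (-5/a + 1) = -5 + (1 - 5/a) = -4 - 5/a)
(3*r(3))*A(10, -9) = (3*(2 + 3))*(-4 - 5/(-9)) = (3*5)*(-4 - 5*(-1/9)) = 15*(-4 + 5/9) = 15*(-31/9) = -155/3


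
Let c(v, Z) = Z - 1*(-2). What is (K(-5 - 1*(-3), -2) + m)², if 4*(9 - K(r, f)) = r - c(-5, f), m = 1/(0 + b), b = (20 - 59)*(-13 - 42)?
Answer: 1661133049/18404100 ≈ 90.259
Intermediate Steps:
b = 2145 (b = -39*(-55) = 2145)
c(v, Z) = 2 + Z (c(v, Z) = Z + 2 = 2 + Z)
m = 1/2145 (m = 1/(0 + 2145) = 1/2145 ≈ 0.00046620)
K(r, f) = 19/2 - r/4 + f/4 (K(r, f) = 9 - (r - (2 + f))/4 = 9 - (r + (-2 - f))/4 = 9 - (-2 + r - f)/4 = 9 + (½ - r/4 + f/4) = 19/2 - r/4 + f/4)
(K(-5 - 1*(-3), -2) + m)² = ((19/2 - (-5 - 1*(-3))/4 + (¼)*(-2)) + 1/2145)² = ((19/2 - (-5 + 3)/4 - ½) + 1/2145)² = ((19/2 - ¼*(-2) - ½) + 1/2145)² = ((19/2 + ½ - ½) + 1/2145)² = (19/2 + 1/2145)² = (40757/4290)² = 1661133049/18404100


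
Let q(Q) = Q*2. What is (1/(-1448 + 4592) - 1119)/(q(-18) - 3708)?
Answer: 3518135/11771136 ≈ 0.29888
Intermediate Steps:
q(Q) = 2*Q
(1/(-1448 + 4592) - 1119)/(q(-18) - 3708) = (1/(-1448 + 4592) - 1119)/(2*(-18) - 3708) = (1/3144 - 1119)/(-36 - 3708) = (1/3144 - 1119)/(-3744) = -3518135/3144*(-1/3744) = 3518135/11771136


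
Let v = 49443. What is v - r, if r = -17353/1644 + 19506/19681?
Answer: 1600065607381/32355564 ≈ 49453.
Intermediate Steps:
r = -309456529/32355564 (r = -17353*1/1644 + 19506*(1/19681) = -17353/1644 + 19506/19681 = -309456529/32355564 ≈ -9.5642)
v - r = 49443 - 1*(-309456529/32355564) = 49443 + 309456529/32355564 = 1600065607381/32355564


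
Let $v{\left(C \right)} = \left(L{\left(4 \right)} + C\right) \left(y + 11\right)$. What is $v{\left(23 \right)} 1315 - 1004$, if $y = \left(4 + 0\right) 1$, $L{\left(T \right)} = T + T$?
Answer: $610471$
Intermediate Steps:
$L{\left(T \right)} = 2 T$
$y = 4$ ($y = 4 \cdot 1 = 4$)
$v{\left(C \right)} = 120 + 15 C$ ($v{\left(C \right)} = \left(2 \cdot 4 + C\right) \left(4 + 11\right) = \left(8 + C\right) 15 = 120 + 15 C$)
$v{\left(23 \right)} 1315 - 1004 = \left(120 + 15 \cdot 23\right) 1315 - 1004 = \left(120 + 345\right) 1315 - 1004 = 465 \cdot 1315 - 1004 = 611475 - 1004 = 610471$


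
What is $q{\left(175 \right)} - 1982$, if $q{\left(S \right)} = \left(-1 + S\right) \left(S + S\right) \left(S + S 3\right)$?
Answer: $42628018$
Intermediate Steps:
$q{\left(S \right)} = 8 S^{2} \left(-1 + S\right)$ ($q{\left(S \right)} = \left(-1 + S\right) 2 S \left(S + 3 S\right) = \left(-1 + S\right) 2 S 4 S = \left(-1 + S\right) 8 S^{2} = 8 S^{2} \left(-1 + S\right)$)
$q{\left(175 \right)} - 1982 = 8 \cdot 175^{2} \left(-1 + 175\right) - 1982 = 8 \cdot 30625 \cdot 174 - 1982 = 42630000 - 1982 = 42628018$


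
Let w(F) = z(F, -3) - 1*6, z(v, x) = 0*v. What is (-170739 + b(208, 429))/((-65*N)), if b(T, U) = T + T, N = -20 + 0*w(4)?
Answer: -170323/1300 ≈ -131.02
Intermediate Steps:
z(v, x) = 0
w(F) = -6 (w(F) = 0 - 1*6 = 0 - 6 = -6)
N = -20 (N = -20 + 0*(-6) = -20 + 0 = -20)
b(T, U) = 2*T
(-170739 + b(208, 429))/((-65*N)) = (-170739 + 2*208)/((-65*(-20))) = (-170739 + 416)/1300 = -170323*1/1300 = -170323/1300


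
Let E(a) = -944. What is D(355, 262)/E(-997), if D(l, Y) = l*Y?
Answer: -46505/472 ≈ -98.528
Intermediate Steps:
D(l, Y) = Y*l
D(355, 262)/E(-997) = (262*355)/(-944) = 93010*(-1/944) = -46505/472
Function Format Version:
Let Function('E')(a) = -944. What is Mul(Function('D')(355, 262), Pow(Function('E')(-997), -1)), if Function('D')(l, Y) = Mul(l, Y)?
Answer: Rational(-46505, 472) ≈ -98.528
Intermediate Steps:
Function('D')(l, Y) = Mul(Y, l)
Mul(Function('D')(355, 262), Pow(Function('E')(-997), -1)) = Mul(Mul(262, 355), Pow(-944, -1)) = Mul(93010, Rational(-1, 944)) = Rational(-46505, 472)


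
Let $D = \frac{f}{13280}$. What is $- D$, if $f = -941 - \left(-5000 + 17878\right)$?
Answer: $\frac{13819}{13280} \approx 1.0406$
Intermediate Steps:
$f = -13819$ ($f = -941 - 12878 = -13819$)
$D = - \frac{13819}{13280} \approx -1.0406$
$- D = \left(-1\right) \left(- \frac{13819}{13280}\right) = \frac{13819}{13280}$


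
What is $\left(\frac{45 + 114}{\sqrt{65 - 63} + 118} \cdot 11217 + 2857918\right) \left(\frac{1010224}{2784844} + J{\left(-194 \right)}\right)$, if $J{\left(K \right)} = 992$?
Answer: $\frac{13817320413180658500}{4846324771} - \frac{616105643129802 \sqrt{2}}{4846324771} \approx 2.8509 \cdot 10^{9}$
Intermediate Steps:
$\left(\frac{45 + 114}{\sqrt{65 - 63} + 118} \cdot 11217 + 2857918\right) \left(\frac{1010224}{2784844} + J{\left(-194 \right)}\right) = \left(\frac{45 + 114}{\sqrt{65 - 63} + 118} \cdot 11217 + 2857918\right) \left(\frac{1010224}{2784844} + 992\right) = \left(\frac{159}{\sqrt{2} + 118} \cdot 11217 + 2857918\right) \left(1010224 \cdot \frac{1}{2784844} + 992\right) = \left(\frac{159}{118 + \sqrt{2}} \cdot 11217 + 2857918\right) \left(\frac{252556}{696211} + 992\right) = \left(\frac{1783503}{118 + \sqrt{2}} + 2857918\right) \frac{690893868}{696211} = \left(2857918 + \frac{1783503}{118 + \sqrt{2}}\right) \frac{690893868}{696211} = \frac{1974518021446824}{696211} + \frac{1232211286259604}{696211 \left(118 + \sqrt{2}\right)}$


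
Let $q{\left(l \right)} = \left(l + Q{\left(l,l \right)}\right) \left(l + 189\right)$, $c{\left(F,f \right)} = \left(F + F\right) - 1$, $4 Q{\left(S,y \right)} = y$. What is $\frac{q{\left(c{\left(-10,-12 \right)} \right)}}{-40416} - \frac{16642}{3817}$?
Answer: $- \frac{109295017}{25711312} \approx -4.2509$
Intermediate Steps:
$Q{\left(S,y \right)} = \frac{y}{4}$
$c{\left(F,f \right)} = -1 + 2 F$ ($c{\left(F,f \right)} = 2 F - 1 = -1 + 2 F$)
$q{\left(l \right)} = \frac{5 l \left(189 + l\right)}{4}$ ($q{\left(l \right)} = \left(l + \frac{l}{4}\right) \left(l + 189\right) = \frac{5 l}{4} \left(189 + l\right) = \frac{5 l \left(189 + l\right)}{4}$)
$\frac{q{\left(c{\left(-10,-12 \right)} \right)}}{-40416} - \frac{16642}{3817} = \frac{\frac{5}{4} \left(-1 + 2 \left(-10\right)\right) \left(189 + \left(-1 + 2 \left(-10\right)\right)\right)}{-40416} - \frac{16642}{3817} = \frac{5 \left(-1 - 20\right) \left(189 - 21\right)}{4} \left(- \frac{1}{40416}\right) - \frac{16642}{3817} = \frac{5}{4} \left(-21\right) \left(189 - 21\right) \left(- \frac{1}{40416}\right) - \frac{16642}{3817} = \frac{5}{4} \left(-21\right) 168 \left(- \frac{1}{40416}\right) - \frac{16642}{3817} = \left(-4410\right) \left(- \frac{1}{40416}\right) - \frac{16642}{3817} = \frac{735}{6736} - \frac{16642}{3817} = - \frac{109295017}{25711312}$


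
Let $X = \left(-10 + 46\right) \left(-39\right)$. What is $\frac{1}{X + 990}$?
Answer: $- \frac{1}{414} \approx -0.0024155$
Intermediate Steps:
$X = -1404$ ($X = 36 \left(-39\right) = -1404$)
$\frac{1}{X + 990} = \frac{1}{-1404 + 990} = \frac{1}{-414} = - \frac{1}{414}$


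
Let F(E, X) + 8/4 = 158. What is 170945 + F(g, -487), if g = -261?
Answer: 171101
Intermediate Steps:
F(E, X) = 156 (F(E, X) = -2 + 158 = 156)
170945 + F(g, -487) = 170945 + 156 = 171101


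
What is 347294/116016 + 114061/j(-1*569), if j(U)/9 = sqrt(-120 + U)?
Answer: 173647/58008 - 114061*I*sqrt(689)/6201 ≈ 2.9935 - 482.82*I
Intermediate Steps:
j(U) = 9*sqrt(-120 + U)
347294/116016 + 114061/j(-1*569) = 347294/116016 + 114061/((9*sqrt(-120 - 1*569))) = 347294*(1/116016) + 114061/((9*sqrt(-120 - 569))) = 173647/58008 + 114061/((9*sqrt(-689))) = 173647/58008 + 114061/((9*(I*sqrt(689)))) = 173647/58008 + 114061/((9*I*sqrt(689))) = 173647/58008 + 114061*(-I*sqrt(689)/6201) = 173647/58008 - 114061*I*sqrt(689)/6201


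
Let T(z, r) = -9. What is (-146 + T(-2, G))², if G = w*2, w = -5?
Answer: 24025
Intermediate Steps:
G = -10 (G = -5*2 = -10)
(-146 + T(-2, G))² = (-146 - 9)² = (-155)² = 24025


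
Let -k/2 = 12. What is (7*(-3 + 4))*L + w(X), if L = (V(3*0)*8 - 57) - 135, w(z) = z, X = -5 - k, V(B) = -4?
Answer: -1549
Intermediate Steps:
k = -24 (k = -2*12 = -24)
X = 19 (X = -5 - 1*(-24) = -5 + 24 = 19)
L = -224 (L = (-4*8 - 57) - 135 = (-32 - 57) - 135 = -89 - 135 = -224)
(7*(-3 + 4))*L + w(X) = (7*(-3 + 4))*(-224) + 19 = (7*1)*(-224) + 19 = 7*(-224) + 19 = -1568 + 19 = -1549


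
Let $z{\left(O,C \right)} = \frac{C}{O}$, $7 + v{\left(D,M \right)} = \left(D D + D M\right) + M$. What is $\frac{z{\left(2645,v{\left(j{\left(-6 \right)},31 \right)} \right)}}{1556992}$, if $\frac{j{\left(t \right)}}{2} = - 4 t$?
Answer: $\frac{477}{514780480} \approx 9.2661 \cdot 10^{-7}$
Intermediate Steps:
$j{\left(t \right)} = - 8 t$ ($j{\left(t \right)} = 2 \left(- 4 t\right) = - 8 t$)
$v{\left(D,M \right)} = -7 + M + D^{2} + D M$ ($v{\left(D,M \right)} = -7 + \left(\left(D D + D M\right) + M\right) = -7 + \left(\left(D^{2} + D M\right) + M\right) = -7 + \left(M + D^{2} + D M\right) = -7 + M + D^{2} + D M$)
$\frac{z{\left(2645,v{\left(j{\left(-6 \right)},31 \right)} \right)}}{1556992} = \frac{\left(-7 + 31 + \left(\left(-8\right) \left(-6\right)\right)^{2} + \left(-8\right) \left(-6\right) 31\right) \frac{1}{2645}}{1556992} = \left(-7 + 31 + 48^{2} + 48 \cdot 31\right) \frac{1}{2645} \cdot \frac{1}{1556992} = \left(-7 + 31 + 2304 + 1488\right) \frac{1}{2645} \cdot \frac{1}{1556992} = 3816 \cdot \frac{1}{2645} \cdot \frac{1}{1556992} = \frac{3816}{2645} \cdot \frac{1}{1556992} = \frac{477}{514780480}$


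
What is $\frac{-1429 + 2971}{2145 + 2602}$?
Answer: $\frac{1542}{4747} \approx 0.32484$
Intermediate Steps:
$\frac{-1429 + 2971}{2145 + 2602} = \frac{1542}{4747}$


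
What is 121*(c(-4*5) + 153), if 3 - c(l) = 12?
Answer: 17424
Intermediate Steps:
c(l) = -9 (c(l) = 3 - 1*12 = 3 - 12 = -9)
121*(c(-4*5) + 153) = 121*(-9 + 153) = 121*144 = 17424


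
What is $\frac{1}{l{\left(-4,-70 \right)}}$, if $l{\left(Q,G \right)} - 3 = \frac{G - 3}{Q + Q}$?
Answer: $\frac{8}{97} \approx 0.082474$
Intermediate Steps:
$l{\left(Q,G \right)} = 3 + \frac{-3 + G}{2 Q}$ ($l{\left(Q,G \right)} = 3 + \frac{G - 3}{Q + Q} = 3 + \frac{-3 + G}{2 Q}$)
$\frac{1}{l{\left(-4,-70 \right)}} = \frac{1}{\frac{1}{2} \frac{1}{-4} \left(-3 - 70 + 6 \left(-4\right)\right)} = \frac{1}{\frac{1}{2} \left(- \frac{1}{4}\right) \left(-3 - 70 - 24\right)} = \frac{1}{\frac{1}{2} \left(- \frac{1}{4}\right) \left(-97\right)} = \frac{1}{\frac{97}{8}} = \frac{8}{97}$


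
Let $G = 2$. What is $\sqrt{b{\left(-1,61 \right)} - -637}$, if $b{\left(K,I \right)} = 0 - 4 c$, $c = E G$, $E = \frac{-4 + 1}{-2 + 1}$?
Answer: $\sqrt{613} \approx 24.759$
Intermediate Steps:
$E = 3$ ($E = - \frac{3}{-1} = \left(-3\right) \left(-1\right) = 3$)
$c = 6$ ($c = 3 \cdot 2 = 6$)
$b{\left(K,I \right)} = -24$ ($b{\left(K,I \right)} = 0 - 24 = -24$)
$\sqrt{b{\left(-1,61 \right)} - -637} = \sqrt{-24 - -637} = \sqrt{-24 + \left(-30 + 667\right)} = \sqrt{-24 + 637} = \sqrt{613}$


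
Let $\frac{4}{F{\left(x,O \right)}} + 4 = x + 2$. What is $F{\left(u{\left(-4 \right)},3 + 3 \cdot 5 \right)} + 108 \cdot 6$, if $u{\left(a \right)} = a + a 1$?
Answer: $\frac{3238}{5} \approx 647.6$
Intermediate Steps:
$u{\left(a \right)} = 2 a$ ($u{\left(a \right)} = a + a = 2 a$)
$F{\left(x,O \right)} = \frac{4}{-2 + x}$ ($F{\left(x,O \right)} = \frac{4}{-4 + \left(x + 2\right)} = \frac{4}{-4 + \left(2 + x\right)} = \frac{4}{-2 + x}$)
$F{\left(u{\left(-4 \right)},3 + 3 \cdot 5 \right)} + 108 \cdot 6 = \frac{4}{-2 + 2 \left(-4\right)} + 108 \cdot 6 = \frac{4}{-2 - 8} + 648 = \frac{4}{-10} + 648 = 4 \left(- \frac{1}{10}\right) + 648 = - \frac{2}{5} + 648 = \frac{3238}{5}$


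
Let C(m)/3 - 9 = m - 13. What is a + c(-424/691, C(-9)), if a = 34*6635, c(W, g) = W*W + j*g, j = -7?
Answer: 107845470879/477481 ≈ 2.2586e+5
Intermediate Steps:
C(m) = -12 + 3*m (C(m) = 27 + 3*(m - 13) = 27 + 3*(-13 + m) = 27 + (-39 + 3*m) = -12 + 3*m)
c(W, g) = W² - 7*g (c(W, g) = W*W - 7*g = W² - 7*g)
a = 225590
a + c(-424/691, C(-9)) = 225590 + ((-424/691)² - 7*(-12 + 3*(-9))) = 225590 + ((-424*1/691)² - 7*(-12 - 27)) = 225590 + ((-424/691)² - 7*(-39)) = 225590 + (179776/477481 + 273) = 225590 + 130532089/477481 = 107845470879/477481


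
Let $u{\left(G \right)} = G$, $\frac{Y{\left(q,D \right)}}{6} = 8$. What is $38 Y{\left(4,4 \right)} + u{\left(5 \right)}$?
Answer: $1829$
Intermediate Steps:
$Y{\left(q,D \right)} = 48$ ($Y{\left(q,D \right)} = 6 \cdot 8 = 48$)
$38 Y{\left(4,4 \right)} + u{\left(5 \right)} = 38 \cdot 48 + 5 = 1824 + 5 = 1829$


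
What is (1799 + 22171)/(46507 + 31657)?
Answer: 11985/39082 ≈ 0.30666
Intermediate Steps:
(1799 + 22171)/(46507 + 31657) = 23970/78164 = 23970*(1/78164) = 11985/39082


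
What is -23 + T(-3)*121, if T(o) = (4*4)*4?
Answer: 7721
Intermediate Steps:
T(o) = 64 (T(o) = 16*4 = 64)
-23 + T(-3)*121 = -23 + 64*121 = -23 + 7744 = 7721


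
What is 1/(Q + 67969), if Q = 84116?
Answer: 1/152085 ≈ 6.5753e-6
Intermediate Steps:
1/(Q + 67969) = 1/(84116 + 67969) = 1/152085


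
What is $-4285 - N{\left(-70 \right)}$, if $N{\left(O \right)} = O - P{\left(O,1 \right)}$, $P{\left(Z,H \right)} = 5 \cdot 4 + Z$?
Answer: $-4265$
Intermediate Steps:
$P{\left(Z,H \right)} = 20 + Z$
$N{\left(O \right)} = -20$ ($N{\left(O \right)} = O - \left(20 + O\right) = -20$)
$-4285 - N{\left(-70 \right)} = -4285 - -20 = -4285 + 20 = -4265$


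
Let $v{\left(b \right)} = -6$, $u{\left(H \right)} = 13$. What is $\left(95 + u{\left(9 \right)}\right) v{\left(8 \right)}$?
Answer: $-648$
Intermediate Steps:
$\left(95 + u{\left(9 \right)}\right) v{\left(8 \right)} = \left(95 + 13\right) \left(-6\right) = 108 \left(-6\right) = -648$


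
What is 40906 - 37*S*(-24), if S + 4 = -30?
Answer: 10714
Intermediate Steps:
S = -34 (S = -4 - 30 = -34)
40906 - 37*S*(-24) = 40906 - 37*(-34)*(-24) = 40906 - (-1258)*(-24) = 40906 - 1*30192 = 40906 - 30192 = 10714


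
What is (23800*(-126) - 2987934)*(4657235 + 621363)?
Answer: -31601562118932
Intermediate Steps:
(23800*(-126) - 2987934)*(4657235 + 621363) = (-2998800 - 2987934)*5278598 = -5986734*5278598 = -31601562118932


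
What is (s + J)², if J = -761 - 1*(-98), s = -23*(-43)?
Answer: 106276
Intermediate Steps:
s = 989
J = -663 (J = -761 + 98 = -663)
(s + J)² = (989 - 663)² = 326² = 106276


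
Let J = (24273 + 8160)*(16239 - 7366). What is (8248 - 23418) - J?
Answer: -287793179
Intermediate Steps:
J = 287778009 (J = 32433*8873 = 287778009)
(8248 - 23418) - J = (8248 - 23418) - 1*287778009 = -15170 - 287778009 = -287793179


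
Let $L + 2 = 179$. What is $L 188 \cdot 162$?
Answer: $5390712$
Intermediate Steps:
$L = 177$ ($L = -2 + 179 = 177$)
$L 188 \cdot 162 = 177 \cdot 188 \cdot 162 = 33276 \cdot 162 = 5390712$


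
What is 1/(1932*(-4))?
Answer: -1/7728 ≈ -0.00012940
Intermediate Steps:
1/(1932*(-4)) = 1/(-7728) = -1/7728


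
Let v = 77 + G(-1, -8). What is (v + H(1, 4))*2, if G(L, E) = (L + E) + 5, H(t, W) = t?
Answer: 148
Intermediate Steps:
G(L, E) = 5 + E + L (G(L, E) = (E + L) + 5 = 5 + E + L)
v = 73 (v = 77 + (5 - 8 - 1) = 77 - 4 = 73)
(v + H(1, 4))*2 = (73 + 1)*2 = 74*2 = 148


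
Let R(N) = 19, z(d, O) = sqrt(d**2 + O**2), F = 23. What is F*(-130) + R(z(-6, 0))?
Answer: -2971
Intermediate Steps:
z(d, O) = sqrt(O**2 + d**2)
F*(-130) + R(z(-6, 0)) = 23*(-130) + 19 = -2990 + 19 = -2971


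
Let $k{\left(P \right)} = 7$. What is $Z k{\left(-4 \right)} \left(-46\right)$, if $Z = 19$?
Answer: $-6118$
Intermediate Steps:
$Z k{\left(-4 \right)} \left(-46\right) = 19 \cdot 7 \left(-46\right) = 133 \left(-46\right) = -6118$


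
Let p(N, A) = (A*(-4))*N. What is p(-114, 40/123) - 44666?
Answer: -1825226/41 ≈ -44518.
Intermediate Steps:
p(N, A) = -4*A*N (p(N, A) = (-4*A)*N = -4*A*N)
p(-114, 40/123) - 44666 = -4*40/123*(-114) - 44666 = 6080/41 - 44666 = -1825226/41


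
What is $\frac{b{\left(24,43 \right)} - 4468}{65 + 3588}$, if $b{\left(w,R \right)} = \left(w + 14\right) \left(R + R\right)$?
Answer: $- \frac{1200}{3653} \approx -0.3285$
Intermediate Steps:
$b{\left(w,R \right)} = 2 R \left(14 + w\right)$ ($b{\left(w,R \right)} = \left(14 + w\right) 2 R = 2 R \left(14 + w\right)$)
$\frac{b{\left(24,43 \right)} - 4468}{65 + 3588} = \frac{2 \cdot 43 \left(14 + 24\right) - 4468}{65 + 3588} = \frac{2 \cdot 43 \cdot 38 - 4468}{3653} = \left(3268 - 4468\right) \frac{1}{3653} = \left(-1200\right) \frac{1}{3653} = - \frac{1200}{3653}$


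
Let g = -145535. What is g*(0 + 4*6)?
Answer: -3492840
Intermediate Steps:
g*(0 + 4*6) = -145535*(0 + 4*6) = -145535*(0 + 24) = -145535*24 = -3492840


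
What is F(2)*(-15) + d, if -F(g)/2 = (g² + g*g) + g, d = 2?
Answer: 302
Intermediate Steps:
F(g) = -4*g² - 2*g (F(g) = -2*((g² + g*g) + g) = -2*((g² + g²) + g) = -2*(2*g² + g) = -2*(g + 2*g²) = -4*g² - 2*g)
F(2)*(-15) + d = -2*2*(1 + 2*2)*(-15) + 2 = -2*2*(1 + 4)*(-15) + 2 = -2*2*5*(-15) + 2 = -20*(-15) + 2 = 300 + 2 = 302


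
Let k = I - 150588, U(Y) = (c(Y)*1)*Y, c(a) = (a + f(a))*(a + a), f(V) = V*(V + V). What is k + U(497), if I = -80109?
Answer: 244299080573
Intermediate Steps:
f(V) = 2*V² (f(V) = V*(2*V) = 2*V²)
c(a) = 2*a*(a + 2*a²) (c(a) = (a + 2*a²)*(a + a) = (a + 2*a²)*(2*a) = 2*a*(a + 2*a²))
U(Y) = Y³*(2 + 4*Y) (U(Y) = ((Y²*(2 + 4*Y))*1)*Y = (Y²*(2 + 4*Y))*Y = Y³*(2 + 4*Y))
k = -230697 (k = -80109 - 150588 = -230697)
k + U(497) = -230697 + 497³*(2 + 4*497) = -230697 + 122763473*(2 + 1988) = -230697 + 122763473*1990 = -230697 + 244299311270 = 244299080573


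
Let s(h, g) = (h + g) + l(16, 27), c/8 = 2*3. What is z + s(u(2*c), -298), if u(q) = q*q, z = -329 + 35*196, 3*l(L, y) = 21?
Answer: 15456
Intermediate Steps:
l(L, y) = 7 (l(L, y) = (1/3)*21 = 7)
c = 48 (c = 8*(2*3) = 8*6 = 48)
z = 6531 (z = -329 + 6860 = 6531)
u(q) = q**2
s(h, g) = 7 + g + h (s(h, g) = (h + g) + 7 = (g + h) + 7 = 7 + g + h)
z + s(u(2*c), -298) = 6531 + (7 - 298 + (2*48)**2) = 6531 + (7 - 298 + 96**2) = 6531 + (7 - 298 + 9216) = 6531 + 8925 = 15456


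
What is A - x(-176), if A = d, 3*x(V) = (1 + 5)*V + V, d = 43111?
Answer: 130565/3 ≈ 43522.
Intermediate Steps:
x(V) = 7*V/3 (x(V) = ((1 + 5)*V + V)/3 = (6*V + V)/3 = (7*V)/3 = 7*V/3)
A = 43111
A - x(-176) = 43111 - 7*(-176)/3 = 43111 - 1*(-1232/3) = 43111 + 1232/3 = 130565/3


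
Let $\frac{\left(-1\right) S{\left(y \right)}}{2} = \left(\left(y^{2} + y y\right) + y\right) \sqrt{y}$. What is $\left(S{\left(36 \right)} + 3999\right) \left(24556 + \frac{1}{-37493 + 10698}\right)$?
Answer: $- \frac{18118740709203}{26795} \approx -6.762 \cdot 10^{8}$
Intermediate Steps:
$S{\left(y \right)} = - 2 \sqrt{y} \left(y + 2 y^{2}\right)$ ($S{\left(y \right)} = - 2 \left(\left(y^{2} + y y\right) + y\right) \sqrt{y} = - 2 \left(\left(y^{2} + y^{2}\right) + y\right) \sqrt{y} = - 2 \left(2 y^{2} + y\right) \sqrt{y} = - 2 \left(y + 2 y^{2}\right) \sqrt{y} = - 2 \sqrt{y} \left(y + 2 y^{2}\right)$)
$\left(S{\left(36 \right)} + 3999\right) \left(24556 + \frac{1}{-37493 + 10698}\right) = \left(36^{\frac{3}{2}} \left(-2 - 144\right) + 3999\right) \left(24556 + \frac{1}{-37493 + 10698}\right) = \left(216 \left(-2 - 144\right) + 3999\right) \left(24556 + \frac{1}{-26795}\right) = \left(216 \left(-146\right) + 3999\right) \left(24556 - \frac{1}{26795}\right) = \left(-31536 + 3999\right) \frac{657978019}{26795} = \left(-27537\right) \frac{657978019}{26795} = - \frac{18118740709203}{26795}$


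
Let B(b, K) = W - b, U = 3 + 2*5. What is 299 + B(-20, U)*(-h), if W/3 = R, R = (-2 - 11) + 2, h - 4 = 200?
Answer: 2951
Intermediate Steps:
h = 204 (h = 4 + 200 = 204)
U = 13 (U = 3 + 10 = 13)
R = -11 (R = -13 + 2 = -11)
W = -33 (W = 3*(-11) = -33)
B(b, K) = -33 - b
299 + B(-20, U)*(-h) = 299 + (-33 - 1*(-20))*(-1*204) = 299 + (-33 + 20)*(-204) = 299 - 13*(-204) = 299 + 2652 = 2951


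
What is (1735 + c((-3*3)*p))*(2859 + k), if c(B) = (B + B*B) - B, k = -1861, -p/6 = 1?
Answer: 4641698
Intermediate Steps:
p = -6 (p = -6*1 = -6)
c(B) = B**2 (c(B) = (B + B**2) - B = B**2)
(1735 + c((-3*3)*p))*(2859 + k) = (1735 + (-3*3*(-6))**2)*(2859 - 1861) = (1735 + (-9*(-6))**2)*998 = (1735 + 54**2)*998 = (1735 + 2916)*998 = 4651*998 = 4641698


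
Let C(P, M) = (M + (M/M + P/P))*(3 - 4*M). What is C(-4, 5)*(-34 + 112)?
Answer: -9282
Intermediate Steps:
C(P, M) = (2 + M)*(3 - 4*M) (C(P, M) = (M + (1 + 1))*(3 - 4*M) = (M + 2)*(3 - 4*M) = (2 + M)*(3 - 4*M))
C(-4, 5)*(-34 + 112) = (6 - 5*5 - 4*5²)*(-34 + 112) = (6 - 25 - 4*25)*78 = (6 - 25 - 100)*78 = -119*78 = -9282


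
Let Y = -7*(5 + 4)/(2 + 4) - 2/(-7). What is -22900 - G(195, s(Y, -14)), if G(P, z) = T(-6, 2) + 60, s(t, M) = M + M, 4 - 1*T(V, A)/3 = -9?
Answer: -22999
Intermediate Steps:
T(V, A) = 39 (T(V, A) = 12 - 3*(-9) = 12 + 27 = 39)
Y = -143/14 (Y = -7/(6/9) - 2*(-⅐) = -7/(6*(⅑)) + 2/7 = -7/⅔ + 2/7 = -7*3/2 + 2/7 = -21/2 + 2/7 = -143/14 ≈ -10.214)
s(t, M) = 2*M
G(P, z) = 99 (G(P, z) = 39 + 60 = 99)
-22900 - G(195, s(Y, -14)) = -22900 - 1*99 = -22900 - 99 = -22999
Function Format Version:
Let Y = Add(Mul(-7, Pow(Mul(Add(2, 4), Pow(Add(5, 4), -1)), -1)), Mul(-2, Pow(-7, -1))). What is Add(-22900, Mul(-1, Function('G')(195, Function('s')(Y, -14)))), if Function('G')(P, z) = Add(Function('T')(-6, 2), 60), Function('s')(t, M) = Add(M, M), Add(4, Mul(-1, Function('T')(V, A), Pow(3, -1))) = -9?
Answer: -22999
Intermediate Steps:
Function('T')(V, A) = 39 (Function('T')(V, A) = Add(12, Mul(-3, -9)) = Add(12, 27) = 39)
Y = Rational(-143, 14) (Y = Add(Mul(-7, Pow(Mul(6, Pow(9, -1)), -1)), Mul(-2, Rational(-1, 7))) = Add(Mul(-7, Pow(Mul(6, Rational(1, 9)), -1)), Rational(2, 7)) = Add(Mul(-7, Pow(Rational(2, 3), -1)), Rational(2, 7)) = Add(Mul(-7, Rational(3, 2)), Rational(2, 7)) = Add(Rational(-21, 2), Rational(2, 7)) = Rational(-143, 14) ≈ -10.214)
Function('s')(t, M) = Mul(2, M)
Function('G')(P, z) = 99 (Function('G')(P, z) = Add(39, 60) = 99)
Add(-22900, Mul(-1, Function('G')(195, Function('s')(Y, -14)))) = Add(-22900, Mul(-1, 99)) = Add(-22900, -99) = -22999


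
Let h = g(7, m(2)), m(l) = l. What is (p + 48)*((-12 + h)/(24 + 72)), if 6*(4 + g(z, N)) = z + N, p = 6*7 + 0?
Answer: -435/32 ≈ -13.594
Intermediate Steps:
p = 42 (p = 42 + 0 = 42)
g(z, N) = -4 + N/6 + z/6 (g(z, N) = -4 + (z + N)/6 = -4 + (N + z)/6 = -4 + (N/6 + z/6) = -4 + N/6 + z/6)
h = -5/2 (h = -4 + (1/6)*2 + (1/6)*7 = -4 + 1/3 + 7/6 = -5/2 ≈ -2.5000)
(p + 48)*((-12 + h)/(24 + 72)) = (42 + 48)*((-12 - 5/2)/(24 + 72)) = 90*(-29/2/96) = 90*(-29/2*1/96) = 90*(-29/192) = -435/32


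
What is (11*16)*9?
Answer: 1584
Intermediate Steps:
(11*16)*9 = 176*9 = 1584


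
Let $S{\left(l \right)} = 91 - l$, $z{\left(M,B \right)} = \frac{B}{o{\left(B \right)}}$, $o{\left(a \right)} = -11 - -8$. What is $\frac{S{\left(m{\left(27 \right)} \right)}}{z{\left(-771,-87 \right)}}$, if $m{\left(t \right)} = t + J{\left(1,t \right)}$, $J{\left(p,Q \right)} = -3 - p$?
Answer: $\frac{68}{29} \approx 2.3448$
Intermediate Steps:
$o{\left(a \right)} = -3$ ($o{\left(a \right)} = -11 + 8 = -3$)
$m{\left(t \right)} = -4 + t$ ($m{\left(t \right)} = t - 4 = -4 + t$)
$z{\left(M,B \right)} = - \frac{B}{3}$ ($z{\left(M,B \right)} = \frac{B}{-3} = B \left(- \frac{1}{3}\right) = - \frac{B}{3}$)
$\frac{S{\left(m{\left(27 \right)} \right)}}{z{\left(-771,-87 \right)}} = \frac{91 - \left(-4 + 27\right)}{\left(- \frac{1}{3}\right) \left(-87\right)} = \frac{91 - 23}{29} = \left(91 - 23\right) \frac{1}{29} = 68 \cdot \frac{1}{29} = \frac{68}{29}$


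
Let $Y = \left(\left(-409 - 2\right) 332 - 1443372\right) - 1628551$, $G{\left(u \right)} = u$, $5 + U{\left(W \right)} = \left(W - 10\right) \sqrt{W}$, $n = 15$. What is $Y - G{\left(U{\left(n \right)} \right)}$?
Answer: $-3208370 - 5 \sqrt{15} \approx -3.2084 \cdot 10^{6}$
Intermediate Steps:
$U{\left(W \right)} = -5 + \sqrt{W} \left(-10 + W\right)$ ($U{\left(W \right)} = -5 + \left(W - 10\right) \sqrt{W} = -5 + \left(-10 + W\right) \sqrt{W} = -5 + \sqrt{W} \left(-10 + W\right)$)
$Y = -3208375$ ($Y = \left(\left(-411\right) 332 - 1443372\right) - 1628551 = \left(-136452 - 1443372\right) - 1628551 = -1579824 - 1628551 = -3208375$)
$Y - G{\left(U{\left(n \right)} \right)} = -3208375 - \left(-5 + 15^{\frac{3}{2}} - 10 \sqrt{15}\right) = -3208375 - \left(-5 + 15 \sqrt{15} - 10 \sqrt{15}\right) = -3208375 - \left(-5 + 5 \sqrt{15}\right) = -3208375 + \left(5 - 5 \sqrt{15}\right) = -3208370 - 5 \sqrt{15}$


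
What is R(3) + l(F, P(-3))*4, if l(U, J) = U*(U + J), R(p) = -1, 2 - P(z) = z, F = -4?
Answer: -17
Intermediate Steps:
P(z) = 2 - z
l(U, J) = U*(J + U)
R(3) + l(F, P(-3))*4 = -1 - 4*((2 - 1*(-3)) - 4)*4 = -1 - 4*((2 + 3) - 4)*4 = -1 - 4*(5 - 4)*4 = -1 - 4*1*4 = -1 - 4*4 = -1 - 16 = -17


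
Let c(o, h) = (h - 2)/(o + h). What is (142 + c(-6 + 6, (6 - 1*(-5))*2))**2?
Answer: 2471184/121 ≈ 20423.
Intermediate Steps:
c(o, h) = (-2 + h)/(h + o)
(142 + c(-6 + 6, (6 - 1*(-5))*2))**2 = (142 + (-2 + (6 - 1*(-5))*2)/((6 - 1*(-5))*2 + (-6 + 6)))**2 = (142 + (-2 + (6 + 5)*2)/((6 + 5)*2 + 0))**2 = (142 + (-2 + 11*2)/(11*2 + 0))**2 = (142 + (-2 + 22)/(22 + 0))**2 = (142 + 20/22)**2 = (142 + (1/22)*20)**2 = (142 + 10/11)**2 = (1572/11)**2 = 2471184/121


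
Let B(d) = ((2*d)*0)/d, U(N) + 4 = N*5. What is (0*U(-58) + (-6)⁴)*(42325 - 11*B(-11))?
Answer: 54853200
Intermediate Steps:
U(N) = -4 + 5*N (U(N) = -4 + N*5 = -4 + 5*N)
B(d) = 0 (B(d) = 0/d = 0)
(0*U(-58) + (-6)⁴)*(42325 - 11*B(-11)) = (0*(-4 + 5*(-58)) + (-6)⁴)*(42325 - 11*0) = (0*(-4 - 290) + 1296)*(42325 + 0) = (0*(-294) + 1296)*42325 = (0 + 1296)*42325 = 1296*42325 = 54853200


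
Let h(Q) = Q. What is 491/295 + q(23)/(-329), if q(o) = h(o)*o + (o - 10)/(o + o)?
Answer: 248429/4464530 ≈ 0.055645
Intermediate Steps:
q(o) = o² + (-10 + o)/(2*o) (q(o) = o*o + (o - 10)/(o + o) = o² + (-10 + o)/((2*o)) = o² + (-10 + o)*(1/(2*o)) = o² + (-10 + o)/(2*o))
491/295 + q(23)/(-329) = 491/295 + ((-5 + 23³ + (½)*23)/23)/(-329) = 491*(1/295) + ((-5 + 12167 + 23/2)/23)*(-1/329) = 491/295 + ((1/23)*(24347/2))*(-1/329) = 491/295 + (24347/46)*(-1/329) = 491/295 - 24347/15134 = 248429/4464530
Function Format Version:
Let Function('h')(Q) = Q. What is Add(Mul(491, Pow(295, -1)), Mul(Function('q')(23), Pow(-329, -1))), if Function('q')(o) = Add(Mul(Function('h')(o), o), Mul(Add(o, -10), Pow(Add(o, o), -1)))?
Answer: Rational(248429, 4464530) ≈ 0.055645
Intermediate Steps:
Function('q')(o) = Add(Pow(o, 2), Mul(Rational(1, 2), Pow(o, -1), Add(-10, o))) (Function('q')(o) = Add(Mul(o, o), Mul(Add(o, -10), Pow(Add(o, o), -1))) = Add(Pow(o, 2), Mul(Add(-10, o), Pow(Mul(2, o), -1))) = Add(Pow(o, 2), Mul(Add(-10, o), Mul(Rational(1, 2), Pow(o, -1)))) = Add(Pow(o, 2), Mul(Rational(1, 2), Pow(o, -1), Add(-10, o))))
Add(Mul(491, Pow(295, -1)), Mul(Function('q')(23), Pow(-329, -1))) = Add(Mul(491, Pow(295, -1)), Mul(Mul(Pow(23, -1), Add(-5, Pow(23, 3), Mul(Rational(1, 2), 23))), Pow(-329, -1))) = Add(Mul(491, Rational(1, 295)), Mul(Mul(Rational(1, 23), Add(-5, 12167, Rational(23, 2))), Rational(-1, 329))) = Add(Rational(491, 295), Mul(Mul(Rational(1, 23), Rational(24347, 2)), Rational(-1, 329))) = Add(Rational(491, 295), Mul(Rational(24347, 46), Rational(-1, 329))) = Add(Rational(491, 295), Rational(-24347, 15134)) = Rational(248429, 4464530)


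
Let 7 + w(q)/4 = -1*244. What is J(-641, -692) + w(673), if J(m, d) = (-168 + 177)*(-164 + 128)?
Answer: -1328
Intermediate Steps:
J(m, d) = -324 (J(m, d) = 9*(-36) = -324)
w(q) = -1004 (w(q) = -28 + 4*(-1*244) = -28 + 4*(-244) = -28 - 976 = -1004)
J(-641, -692) + w(673) = -324 - 1004 = -1328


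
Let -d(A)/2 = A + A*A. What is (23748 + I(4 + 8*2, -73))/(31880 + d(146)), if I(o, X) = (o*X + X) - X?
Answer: -5572/2761 ≈ -2.0181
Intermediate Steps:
d(A) = -2*A - 2*A**2 (d(A) = -2*(A + A*A) = -2*(A + A**2) = -2*A - 2*A**2)
I(o, X) = X*o (I(o, X) = (X*o + X) - X = (X + X*o) - X = X*o)
(23748 + I(4 + 8*2, -73))/(31880 + d(146)) = (23748 - 73*(4 + 8*2))/(31880 - 2*146*(1 + 146)) = (23748 - 73*(4 + 16))/(31880 - 2*146*147) = (23748 - 73*20)/(31880 - 42924) = (23748 - 1460)/(-11044) = 22288*(-1/11044) = -5572/2761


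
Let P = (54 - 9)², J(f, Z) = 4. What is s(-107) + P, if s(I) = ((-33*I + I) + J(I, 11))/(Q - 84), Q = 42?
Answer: 40811/21 ≈ 1943.4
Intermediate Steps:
s(I) = -2/21 + 16*I/21 (s(I) = ((-33*I + I) + 4)/(42 - 84) = (-32*I + 4)/(-42) = (4 - 32*I)*(-1/42) = -2/21 + 16*I/21)
P = 2025 (P = 45² = 2025)
s(-107) + P = (-2/21 + (16/21)*(-107)) + 2025 = (-2/21 - 1712/21) + 2025 = -1714/21 + 2025 = 40811/21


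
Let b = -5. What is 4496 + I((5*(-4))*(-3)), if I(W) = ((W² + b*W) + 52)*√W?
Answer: 4496 + 6704*√15 ≈ 30460.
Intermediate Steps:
I(W) = √W*(52 + W² - 5*W) (I(W) = ((W² - 5*W) + 52)*√W = (52 + W² - 5*W)*√W = √W*(52 + W² - 5*W))
4496 + I((5*(-4))*(-3)) = 4496 + √((5*(-4))*(-3))*(52 + ((5*(-4))*(-3))² - 5*5*(-4)*(-3)) = 4496 + √(-20*(-3))*(52 + (-20*(-3))² - (-100)*(-3)) = 4496 + √60*(52 + 60² - 5*60) = 4496 + (2*√15)*(52 + 3600 - 300) = 4496 + (2*√15)*3352 = 4496 + 6704*√15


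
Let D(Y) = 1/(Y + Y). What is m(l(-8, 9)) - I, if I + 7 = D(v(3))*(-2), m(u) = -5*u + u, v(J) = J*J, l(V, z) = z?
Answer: -260/9 ≈ -28.889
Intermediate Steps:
v(J) = J**2
D(Y) = 1/(2*Y)
m(u) = -4*u
I = -64/9 (I = -7 + (1/(2*(3**2)))*(-2) = -7 + ((1/2)/9)*(-2) = -7 + ((1/2)*(1/9))*(-2) = -7 + (1/18)*(-2) = -7 - 1/9 = -64/9 ≈ -7.1111)
m(l(-8, 9)) - I = -4*9 - 1*(-64/9) = -36 + 64/9 = -260/9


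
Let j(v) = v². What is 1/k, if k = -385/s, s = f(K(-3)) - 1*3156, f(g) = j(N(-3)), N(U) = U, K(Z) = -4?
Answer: 3147/385 ≈ 8.1740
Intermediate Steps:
f(g) = 9 (f(g) = (-3)² = 9)
s = -3147 (s = 9 - 1*3156 = 9 - 3156 = -3147)
k = 385/3147 (k = -385/(-3147) = -385*(-1/3147) = 385/3147 ≈ 0.12234)
1/k = 1/(385/3147) = 3147/385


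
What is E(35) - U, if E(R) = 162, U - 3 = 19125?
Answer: -18966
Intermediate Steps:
U = 19128 (U = 3 + 19125 = 19128)
E(35) - U = 162 - 1*19128 = 162 - 19128 = -18966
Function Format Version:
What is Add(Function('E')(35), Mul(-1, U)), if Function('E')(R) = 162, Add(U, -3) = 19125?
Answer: -18966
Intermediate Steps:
U = 19128 (U = Add(3, 19125) = 19128)
Add(Function('E')(35), Mul(-1, U)) = Add(162, Mul(-1, 19128)) = Add(162, -19128) = -18966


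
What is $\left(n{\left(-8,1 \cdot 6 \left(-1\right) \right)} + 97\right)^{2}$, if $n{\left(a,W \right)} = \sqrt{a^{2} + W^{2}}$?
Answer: $11449$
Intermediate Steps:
$n{\left(a,W \right)} = \sqrt{W^{2} + a^{2}}$
$\left(n{\left(-8,1 \cdot 6 \left(-1\right) \right)} + 97\right)^{2} = \left(\sqrt{\left(1 \cdot 6 \left(-1\right)\right)^{2} + \left(-8\right)^{2}} + 97\right)^{2} = \left(\sqrt{\left(6 \left(-1\right)\right)^{2} + 64} + 97\right)^{2} = \left(\sqrt{\left(-6\right)^{2} + 64} + 97\right)^{2} = \left(\sqrt{36 + 64} + 97\right)^{2} = \left(\sqrt{100} + 97\right)^{2} = \left(10 + 97\right)^{2} = 107^{2} = 11449$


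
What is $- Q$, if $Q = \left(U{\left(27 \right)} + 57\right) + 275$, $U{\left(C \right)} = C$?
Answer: $-359$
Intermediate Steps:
$Q = 359$ ($Q = \left(27 + 57\right) + 275 = 84 + 275 = 359$)
$- Q = \left(-1\right) 359 = -359$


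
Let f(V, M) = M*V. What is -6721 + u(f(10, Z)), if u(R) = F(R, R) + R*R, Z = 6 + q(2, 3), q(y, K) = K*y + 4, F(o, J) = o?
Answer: 19039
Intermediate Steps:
q(y, K) = 4 + K*y
Z = 16 (Z = 6 + (4 + 3*2) = 6 + (4 + 6) = 6 + 10 = 16)
u(R) = R + R² (u(R) = R + R*R = R + R²)
-6721 + u(f(10, Z)) = -6721 + (16*10)*(1 + 16*10) = -6721 + 160*(1 + 160) = -6721 + 160*161 = -6721 + 25760 = 19039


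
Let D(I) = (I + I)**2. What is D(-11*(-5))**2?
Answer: 146410000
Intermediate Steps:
D(I) = 4*I**2 (D(I) = (2*I)**2 = 4*I**2)
D(-11*(-5))**2 = (4*(-11*(-5))**2)**2 = (4*55**2)**2 = (4*3025)**2 = 12100**2 = 146410000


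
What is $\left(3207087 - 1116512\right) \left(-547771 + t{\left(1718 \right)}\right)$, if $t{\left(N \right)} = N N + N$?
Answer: $5028817535825$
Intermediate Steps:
$t{\left(N \right)} = N + N^{2}$ ($t{\left(N \right)} = N^{2} + N = N + N^{2}$)
$\left(3207087 - 1116512\right) \left(-547771 + t{\left(1718 \right)}\right) = \left(3207087 - 1116512\right) \left(-547771 + 1718 \left(1 + 1718\right)\right) = 2090575 \left(-547771 + 1718 \cdot 1719\right) = 2090575 \left(-547771 + 2953242\right) = 2090575 \cdot 2405471 = 5028817535825$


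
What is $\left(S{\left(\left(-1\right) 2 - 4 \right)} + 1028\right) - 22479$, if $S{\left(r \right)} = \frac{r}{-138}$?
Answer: $- \frac{493372}{23} \approx -21451.0$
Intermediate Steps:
$S{\left(r \right)} = - \frac{r}{138}$ ($S{\left(r \right)} = r \left(- \frac{1}{138}\right) = - \frac{r}{138}$)
$\left(S{\left(\left(-1\right) 2 - 4 \right)} + 1028\right) - 22479 = \left(- \frac{\left(-1\right) 2 - 4}{138} + 1028\right) - 22479 = \left(- \frac{-2 - 4}{138} + 1028\right) - 22479 = \left(\left(- \frac{1}{138}\right) \left(-6\right) + 1028\right) - 22479 = \left(\frac{1}{23} + 1028\right) - 22479 = \frac{23645}{23} - 22479 = - \frac{493372}{23}$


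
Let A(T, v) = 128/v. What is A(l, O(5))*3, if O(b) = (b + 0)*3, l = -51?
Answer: 128/5 ≈ 25.600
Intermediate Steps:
O(b) = 3*b (O(b) = b*3 = 3*b)
A(l, O(5))*3 = (128/((3*5)))*3 = (128/15)*3 = 128/5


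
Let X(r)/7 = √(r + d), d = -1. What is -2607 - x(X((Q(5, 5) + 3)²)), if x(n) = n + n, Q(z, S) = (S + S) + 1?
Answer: -2607 - 14*√195 ≈ -2802.5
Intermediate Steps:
Q(z, S) = 1 + 2*S (Q(z, S) = 2*S + 1 = 1 + 2*S)
X(r) = 7*√(-1 + r) (X(r) = 7*√(r - 1) = 7*√(-1 + r))
x(n) = 2*n
-2607 - x(X((Q(5, 5) + 3)²)) = -2607 - 2*7*√(-1 + ((1 + 2*5) + 3)²) = -2607 - 2*7*√(-1 + ((1 + 10) + 3)²) = -2607 - 2*7*√(-1 + (11 + 3)²) = -2607 - 2*7*√(-1 + 14²) = -2607 - 2*7*√(-1 + 196) = -2607 - 2*7*√195 = -2607 - 14*√195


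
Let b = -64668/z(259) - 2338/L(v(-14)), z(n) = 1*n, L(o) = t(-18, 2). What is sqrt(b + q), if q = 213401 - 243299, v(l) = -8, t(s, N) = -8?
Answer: I*sqrt(8010929311)/518 ≈ 172.79*I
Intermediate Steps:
L(o) = -8
z(n) = n
b = 44099/1036 (b = -64668/259 - 2338/(-8) = -64668*1/259 - 2338*(-1/8) = -64668/259 + 1169/4 = 44099/1036 ≈ 42.567)
q = -29898
sqrt(b + q) = sqrt(44099/1036 - 29898) = sqrt(-30930229/1036) = I*sqrt(8010929311)/518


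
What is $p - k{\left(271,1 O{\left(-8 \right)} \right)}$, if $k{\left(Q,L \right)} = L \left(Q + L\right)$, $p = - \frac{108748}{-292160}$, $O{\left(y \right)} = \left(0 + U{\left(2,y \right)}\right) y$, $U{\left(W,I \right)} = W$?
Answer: $\frac{298030387}{73040} \approx 4080.4$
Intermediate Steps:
$O{\left(y \right)} = 2 y$ ($O{\left(y \right)} = \left(0 + 2\right) y = 2 y$)
$p = \frac{27187}{73040}$ ($p = \left(-108748\right) \left(- \frac{1}{292160}\right) = \frac{27187}{73040} \approx 0.37222$)
$k{\left(Q,L \right)} = L \left(L + Q\right)$
$p - k{\left(271,1 O{\left(-8 \right)} \right)} = \frac{27187}{73040} - 1 \cdot 2 \left(-8\right) \left(1 \cdot 2 \left(-8\right) + 271\right) = \frac{27187}{73040} - 1 \left(-16\right) \left(1 \left(-16\right) + 271\right) = \frac{27187}{73040} - - 16 \left(-16 + 271\right) = \frac{27187}{73040} - \left(-16\right) 255 = \frac{27187}{73040} - -4080 = \frac{27187}{73040} + 4080 = \frac{298030387}{73040}$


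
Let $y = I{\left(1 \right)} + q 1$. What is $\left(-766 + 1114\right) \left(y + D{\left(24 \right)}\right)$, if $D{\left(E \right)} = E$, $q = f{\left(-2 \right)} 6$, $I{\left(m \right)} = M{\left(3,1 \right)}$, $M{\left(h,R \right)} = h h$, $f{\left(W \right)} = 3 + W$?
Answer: $13572$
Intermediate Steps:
$M{\left(h,R \right)} = h^{2}$
$I{\left(m \right)} = 9$ ($I{\left(m \right)} = 3^{2} = 9$)
$q = 6$ ($q = \left(3 - 2\right) 6 = 1 \cdot 6 = 6$)
$y = 15$ ($y = 9 + 6 \cdot 1 = 9 + 6 = 15$)
$\left(-766 + 1114\right) \left(y + D{\left(24 \right)}\right) = \left(-766 + 1114\right) \left(15 + 24\right) = 348 \cdot 39 = 13572$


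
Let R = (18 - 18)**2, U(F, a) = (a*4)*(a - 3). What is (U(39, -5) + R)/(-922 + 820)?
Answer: -80/51 ≈ -1.5686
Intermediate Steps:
U(F, a) = 4*a*(-3 + a) (U(F, a) = (4*a)*(-3 + a) = 4*a*(-3 + a))
R = 0 (R = 0**2 = 0)
(U(39, -5) + R)/(-922 + 820) = (4*(-5)*(-3 - 5) + 0)/(-922 + 820) = (4*(-5)*(-8) + 0)/(-102) = -(160 + 0)/102 = -1/102*160 = -80/51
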